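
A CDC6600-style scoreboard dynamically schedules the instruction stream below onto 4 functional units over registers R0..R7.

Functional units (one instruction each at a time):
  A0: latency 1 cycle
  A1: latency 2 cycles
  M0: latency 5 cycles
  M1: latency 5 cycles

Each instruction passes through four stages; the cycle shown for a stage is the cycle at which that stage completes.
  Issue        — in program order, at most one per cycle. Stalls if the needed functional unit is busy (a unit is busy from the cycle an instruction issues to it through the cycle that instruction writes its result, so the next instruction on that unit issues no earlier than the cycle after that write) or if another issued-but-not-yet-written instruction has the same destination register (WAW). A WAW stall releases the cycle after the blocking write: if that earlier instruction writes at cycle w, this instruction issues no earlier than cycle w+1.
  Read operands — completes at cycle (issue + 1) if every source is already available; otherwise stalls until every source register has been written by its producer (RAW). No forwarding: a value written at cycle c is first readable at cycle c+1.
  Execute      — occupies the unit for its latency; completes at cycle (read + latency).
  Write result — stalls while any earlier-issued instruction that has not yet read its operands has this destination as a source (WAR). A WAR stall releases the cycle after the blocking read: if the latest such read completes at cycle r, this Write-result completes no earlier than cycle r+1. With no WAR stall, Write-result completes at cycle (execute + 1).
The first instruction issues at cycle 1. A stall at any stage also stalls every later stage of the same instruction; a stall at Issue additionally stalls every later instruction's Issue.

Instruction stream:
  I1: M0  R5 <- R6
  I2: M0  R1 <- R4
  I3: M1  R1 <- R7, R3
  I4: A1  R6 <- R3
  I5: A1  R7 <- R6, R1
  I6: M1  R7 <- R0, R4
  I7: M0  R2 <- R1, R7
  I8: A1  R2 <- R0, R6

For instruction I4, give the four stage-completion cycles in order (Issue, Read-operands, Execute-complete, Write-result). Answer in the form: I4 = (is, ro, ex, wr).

[1] issue I1 (M0)
[2] I1 read-ops
[7] I1 finished on M0
[8] I1→R5
[9] issue I2 (M0)
[10] I2 read-ops
[15] I2 finished on M0
[16] I2→R1
[17] issue I3 (M1)
[18] I3 read-ops | issue I4 (A1)
[19] I4 read-ops
[21] I4 finished on A1
[22] I4→R6
[23] I3 finished on M1 | issue I5 (A1)
[24] I3→R1
[25] I5 read-ops
[27] I5 finished on A1
[28] I5→R7
[29] issue I6 (M1)
[30] I6 read-ops | issue I7 (M0)
[35] I6 finished on M1
[36] I6→R7
[37] I7 read-ops
[42] I7 finished on M0
[43] I7→R2
[44] issue I8 (A1)
[45] I8 read-ops
[47] I8 finished on A1
[48] I8→R2

I4 = (18, 19, 21, 22)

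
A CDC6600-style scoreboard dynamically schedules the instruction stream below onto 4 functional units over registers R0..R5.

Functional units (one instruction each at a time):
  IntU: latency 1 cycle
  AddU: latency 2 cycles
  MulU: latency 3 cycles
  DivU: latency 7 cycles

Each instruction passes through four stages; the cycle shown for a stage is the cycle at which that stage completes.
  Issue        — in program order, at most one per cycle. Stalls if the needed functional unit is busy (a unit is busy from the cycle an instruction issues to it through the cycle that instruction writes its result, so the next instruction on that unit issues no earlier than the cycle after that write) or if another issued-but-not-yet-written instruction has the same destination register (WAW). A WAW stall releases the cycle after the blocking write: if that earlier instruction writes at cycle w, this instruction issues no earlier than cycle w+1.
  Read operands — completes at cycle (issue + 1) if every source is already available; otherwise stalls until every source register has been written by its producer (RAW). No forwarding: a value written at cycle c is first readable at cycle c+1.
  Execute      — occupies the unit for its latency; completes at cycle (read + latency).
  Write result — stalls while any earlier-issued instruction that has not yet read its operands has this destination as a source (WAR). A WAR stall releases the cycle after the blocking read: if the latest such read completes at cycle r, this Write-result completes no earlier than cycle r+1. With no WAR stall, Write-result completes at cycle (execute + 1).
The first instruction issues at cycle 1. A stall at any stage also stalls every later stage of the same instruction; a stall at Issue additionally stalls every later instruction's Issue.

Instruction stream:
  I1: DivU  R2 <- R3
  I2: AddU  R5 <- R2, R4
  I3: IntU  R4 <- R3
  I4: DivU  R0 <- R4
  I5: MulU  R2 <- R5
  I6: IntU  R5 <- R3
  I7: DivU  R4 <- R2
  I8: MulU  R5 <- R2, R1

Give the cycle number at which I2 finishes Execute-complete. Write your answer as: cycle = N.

cycle = 13

t=1  I1→DivU
t=2  I1 RO · I2→AddU
t=3  I3→IntU
t=4  I3 RO
t=5  I3 EX
t=9  I1 EX
t=10  I1 WR R2
t=11  I2 RO · I4→DivU
t=12  I3 WR R4 · I5→MulU
t=13  I2 EX · I4 RO
t=14  I2 WR R5
t=15  I5 RO · I6→IntU
t=16  I6 RO
t=17  I6 EX
t=18  I5 EX · I6 WR R5
t=19  I5 WR R2
t=20  I4 EX
t=21  I4 WR R0
t=22  I7→DivU
t=23  I7 RO · I8→MulU
t=24  I8 RO
t=27  I8 EX
t=28  I8 WR R5
t=30  I7 EX
t=31  I7 WR R4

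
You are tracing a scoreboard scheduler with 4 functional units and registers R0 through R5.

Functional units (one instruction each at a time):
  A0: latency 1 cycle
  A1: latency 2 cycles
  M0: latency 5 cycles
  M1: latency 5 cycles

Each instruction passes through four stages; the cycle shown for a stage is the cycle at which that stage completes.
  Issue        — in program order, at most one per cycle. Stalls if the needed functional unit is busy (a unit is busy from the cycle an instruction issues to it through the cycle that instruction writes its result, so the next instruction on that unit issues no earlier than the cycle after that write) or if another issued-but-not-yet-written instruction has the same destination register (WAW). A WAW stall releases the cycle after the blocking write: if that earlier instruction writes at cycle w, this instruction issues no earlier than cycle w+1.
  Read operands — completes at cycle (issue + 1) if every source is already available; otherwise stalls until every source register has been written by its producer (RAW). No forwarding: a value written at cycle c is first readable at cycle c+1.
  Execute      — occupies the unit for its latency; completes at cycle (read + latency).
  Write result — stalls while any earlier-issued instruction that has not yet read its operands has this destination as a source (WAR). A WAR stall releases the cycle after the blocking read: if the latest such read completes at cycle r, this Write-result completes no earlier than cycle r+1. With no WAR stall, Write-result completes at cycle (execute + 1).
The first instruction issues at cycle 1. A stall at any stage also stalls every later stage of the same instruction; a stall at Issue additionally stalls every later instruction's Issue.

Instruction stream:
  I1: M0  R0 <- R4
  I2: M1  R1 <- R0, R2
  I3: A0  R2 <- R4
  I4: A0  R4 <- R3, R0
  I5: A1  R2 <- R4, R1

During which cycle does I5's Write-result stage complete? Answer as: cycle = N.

cycle = 19

  I1 | 1 | 2 | 7 | 8
  I2 | 2 | 9 | 14 | 15   RAW R0: wait I1 write@8
  I3 | 3 | 4 | 5 | 10   WAR R2: wait I2 read@9
  I4 | 11 | 12 | 13 | 14   struct: A0 busy until I3 writes@10
  I5 | 12 | 16 | 18 | 19   RAW R1: wait I2 write@15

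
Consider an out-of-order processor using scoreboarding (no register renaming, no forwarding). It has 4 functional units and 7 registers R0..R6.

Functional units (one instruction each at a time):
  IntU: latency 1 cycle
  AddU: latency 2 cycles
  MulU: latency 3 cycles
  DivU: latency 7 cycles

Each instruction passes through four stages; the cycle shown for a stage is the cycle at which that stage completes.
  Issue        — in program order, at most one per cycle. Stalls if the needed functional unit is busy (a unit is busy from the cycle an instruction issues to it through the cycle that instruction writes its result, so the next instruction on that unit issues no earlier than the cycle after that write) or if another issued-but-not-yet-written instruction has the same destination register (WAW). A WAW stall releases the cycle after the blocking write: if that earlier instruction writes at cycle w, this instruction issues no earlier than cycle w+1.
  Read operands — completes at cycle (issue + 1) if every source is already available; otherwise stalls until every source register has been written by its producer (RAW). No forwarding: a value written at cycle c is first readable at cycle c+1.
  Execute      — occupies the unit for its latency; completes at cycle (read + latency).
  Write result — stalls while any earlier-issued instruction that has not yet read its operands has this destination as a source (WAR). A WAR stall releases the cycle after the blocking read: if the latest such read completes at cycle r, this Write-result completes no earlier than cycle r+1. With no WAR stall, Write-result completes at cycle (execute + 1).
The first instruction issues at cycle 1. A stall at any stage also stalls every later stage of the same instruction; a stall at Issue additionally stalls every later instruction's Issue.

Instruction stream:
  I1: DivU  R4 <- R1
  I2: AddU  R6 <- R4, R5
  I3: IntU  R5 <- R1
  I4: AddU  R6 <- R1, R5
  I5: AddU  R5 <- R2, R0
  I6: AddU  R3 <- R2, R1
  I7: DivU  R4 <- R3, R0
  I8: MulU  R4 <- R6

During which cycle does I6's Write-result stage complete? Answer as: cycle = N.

I1 -> (1, 2, 9, 10)
I2 -> (2, 11, 13, 14)  // RAW R4: wait I1 write@10
I3 -> (3, 4, 5, 12)  // WAR R5: wait I2 read@11
I4 -> (15, 16, 18, 19)  // struct: AddU busy until I2 writes@14
I5 -> (20, 21, 23, 24)  // struct: AddU busy until I4 writes@19
I6 -> (25, 26, 28, 29)  // struct: AddU busy until I5 writes@24
I7 -> (26, 30, 37, 38)  // RAW R3: wait I6 write@29
I8 -> (39, 40, 43, 44)  // WAW R4: wait I7 write@38

cycle = 29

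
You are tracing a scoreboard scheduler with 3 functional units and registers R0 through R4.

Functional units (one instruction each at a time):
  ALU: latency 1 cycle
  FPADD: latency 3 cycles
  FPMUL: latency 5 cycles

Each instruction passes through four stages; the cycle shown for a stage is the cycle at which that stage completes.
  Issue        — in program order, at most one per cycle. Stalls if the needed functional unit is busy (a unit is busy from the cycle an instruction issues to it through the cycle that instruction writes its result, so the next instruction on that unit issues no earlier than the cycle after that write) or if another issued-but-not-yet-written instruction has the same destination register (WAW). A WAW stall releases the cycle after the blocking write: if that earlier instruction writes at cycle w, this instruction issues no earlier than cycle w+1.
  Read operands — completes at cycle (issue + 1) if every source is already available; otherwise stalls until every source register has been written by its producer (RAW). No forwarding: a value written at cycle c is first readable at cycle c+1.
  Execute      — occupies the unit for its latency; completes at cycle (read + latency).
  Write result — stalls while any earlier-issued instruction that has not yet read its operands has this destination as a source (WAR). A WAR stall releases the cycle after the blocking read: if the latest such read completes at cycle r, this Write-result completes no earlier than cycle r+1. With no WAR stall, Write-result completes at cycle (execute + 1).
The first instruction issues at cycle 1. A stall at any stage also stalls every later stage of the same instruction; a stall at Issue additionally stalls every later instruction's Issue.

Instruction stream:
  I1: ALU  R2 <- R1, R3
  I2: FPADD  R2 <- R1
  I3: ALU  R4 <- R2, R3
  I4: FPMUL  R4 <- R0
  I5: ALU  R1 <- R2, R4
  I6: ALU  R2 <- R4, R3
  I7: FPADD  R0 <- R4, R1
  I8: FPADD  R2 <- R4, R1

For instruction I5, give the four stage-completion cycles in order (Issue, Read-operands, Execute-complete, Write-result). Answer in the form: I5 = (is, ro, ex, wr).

I5 = (15, 22, 23, 24)

1) issue 1, read 2, done 3, write 4
2) issue 5, read 6, done 9, write 10  <WAW R2: wait I1 write@4>
3) issue 6, read 11, done 12, write 13  <RAW R2: wait I2 write@10>
4) issue 14, read 15, done 20, write 21  <WAW R4: wait I3 write@13>
5) issue 15, read 22, done 23, write 24  <RAW R4: wait I4 write@21>
6) issue 25, read 26, done 27, write 28  <struct: ALU busy until I5 writes@24>
7) issue 26, read 27, done 30, write 31
8) issue 32, read 33, done 36, write 37  <struct: FPADD busy until I7 writes@31>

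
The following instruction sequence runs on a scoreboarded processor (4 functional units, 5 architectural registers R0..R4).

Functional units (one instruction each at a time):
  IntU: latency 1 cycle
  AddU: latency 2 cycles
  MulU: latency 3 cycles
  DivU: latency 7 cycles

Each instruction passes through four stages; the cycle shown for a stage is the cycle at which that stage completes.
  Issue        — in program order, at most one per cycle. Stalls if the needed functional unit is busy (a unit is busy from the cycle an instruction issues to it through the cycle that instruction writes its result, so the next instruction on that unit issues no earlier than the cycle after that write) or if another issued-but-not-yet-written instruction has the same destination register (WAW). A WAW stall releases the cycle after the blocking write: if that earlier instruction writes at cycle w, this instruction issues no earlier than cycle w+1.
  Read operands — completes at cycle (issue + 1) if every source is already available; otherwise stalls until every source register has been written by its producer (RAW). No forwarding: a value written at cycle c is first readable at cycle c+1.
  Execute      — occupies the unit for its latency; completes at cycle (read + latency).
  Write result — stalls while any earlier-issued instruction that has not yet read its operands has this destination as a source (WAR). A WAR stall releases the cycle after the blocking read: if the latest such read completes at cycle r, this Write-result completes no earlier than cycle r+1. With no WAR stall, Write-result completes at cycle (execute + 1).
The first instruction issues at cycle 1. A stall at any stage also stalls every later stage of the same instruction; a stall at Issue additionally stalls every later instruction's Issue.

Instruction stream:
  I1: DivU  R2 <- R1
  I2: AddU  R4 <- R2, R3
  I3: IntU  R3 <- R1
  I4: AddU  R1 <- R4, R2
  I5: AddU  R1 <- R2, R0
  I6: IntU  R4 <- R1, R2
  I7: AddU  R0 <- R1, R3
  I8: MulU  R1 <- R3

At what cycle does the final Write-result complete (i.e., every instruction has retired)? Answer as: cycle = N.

cycle = 31

cycle 1: issue I1 (DivU)
cycle 2: I1 read-ops · issue I2 (AddU)
cycle 3: issue I3 (IntU)
cycle 4: I3 read-ops
cycle 5: I3 finished on IntU
cycle 9: I1 finished on DivU
cycle 10: I1→R2
cycle 11: I2 read-ops
cycle 12: I3→R3
cycle 13: I2 finished on AddU
cycle 14: I2→R4
cycle 15: issue I4 (AddU)
cycle 16: I4 read-ops
cycle 18: I4 finished on AddU
cycle 19: I4→R1
cycle 20: issue I5 (AddU)
cycle 21: I5 read-ops · issue I6 (IntU)
cycle 23: I5 finished on AddU
cycle 24: I5→R1
cycle 25: I6 read-ops · issue I7 (AddU)
cycle 26: I6 finished on IntU · I7 read-ops · issue I8 (MulU)
cycle 27: I6→R4 · I8 read-ops
cycle 28: I7 finished on AddU
cycle 29: I7→R0
cycle 30: I8 finished on MulU
cycle 31: I8→R1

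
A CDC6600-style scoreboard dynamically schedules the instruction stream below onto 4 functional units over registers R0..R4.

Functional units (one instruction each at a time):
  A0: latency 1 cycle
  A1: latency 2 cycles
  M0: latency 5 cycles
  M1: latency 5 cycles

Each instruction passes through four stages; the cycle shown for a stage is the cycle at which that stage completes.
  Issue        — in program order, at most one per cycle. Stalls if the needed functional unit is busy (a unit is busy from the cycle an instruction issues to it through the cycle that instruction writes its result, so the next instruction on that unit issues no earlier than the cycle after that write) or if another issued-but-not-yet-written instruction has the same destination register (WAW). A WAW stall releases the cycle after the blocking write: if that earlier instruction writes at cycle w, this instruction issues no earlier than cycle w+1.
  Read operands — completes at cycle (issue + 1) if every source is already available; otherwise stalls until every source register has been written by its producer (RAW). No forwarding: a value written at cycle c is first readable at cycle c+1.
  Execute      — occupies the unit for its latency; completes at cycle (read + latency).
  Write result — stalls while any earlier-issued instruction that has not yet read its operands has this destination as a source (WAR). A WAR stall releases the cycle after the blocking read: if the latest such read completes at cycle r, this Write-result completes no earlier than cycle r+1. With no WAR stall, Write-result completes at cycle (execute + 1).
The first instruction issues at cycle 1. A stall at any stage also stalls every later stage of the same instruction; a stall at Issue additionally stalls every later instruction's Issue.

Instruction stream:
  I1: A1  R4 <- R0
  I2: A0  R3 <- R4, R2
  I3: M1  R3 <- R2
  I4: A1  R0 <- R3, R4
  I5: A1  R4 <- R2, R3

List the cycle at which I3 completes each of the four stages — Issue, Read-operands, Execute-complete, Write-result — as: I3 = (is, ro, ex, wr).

I1: IS=1 RO=2 EX=4 WR=5
I2: IS=2 RO=6 EX=7 WR=8  [RAW R4: wait I1 write@5]
I3: IS=9 RO=10 EX=15 WR=16  [WAW R3: wait I2 write@8]
I4: IS=10 RO=17 EX=19 WR=20  [RAW R3: wait I3 write@16]
I5: IS=21 RO=22 EX=24 WR=25  [struct: A1 busy until I4 writes@20]

I3 = (9, 10, 15, 16)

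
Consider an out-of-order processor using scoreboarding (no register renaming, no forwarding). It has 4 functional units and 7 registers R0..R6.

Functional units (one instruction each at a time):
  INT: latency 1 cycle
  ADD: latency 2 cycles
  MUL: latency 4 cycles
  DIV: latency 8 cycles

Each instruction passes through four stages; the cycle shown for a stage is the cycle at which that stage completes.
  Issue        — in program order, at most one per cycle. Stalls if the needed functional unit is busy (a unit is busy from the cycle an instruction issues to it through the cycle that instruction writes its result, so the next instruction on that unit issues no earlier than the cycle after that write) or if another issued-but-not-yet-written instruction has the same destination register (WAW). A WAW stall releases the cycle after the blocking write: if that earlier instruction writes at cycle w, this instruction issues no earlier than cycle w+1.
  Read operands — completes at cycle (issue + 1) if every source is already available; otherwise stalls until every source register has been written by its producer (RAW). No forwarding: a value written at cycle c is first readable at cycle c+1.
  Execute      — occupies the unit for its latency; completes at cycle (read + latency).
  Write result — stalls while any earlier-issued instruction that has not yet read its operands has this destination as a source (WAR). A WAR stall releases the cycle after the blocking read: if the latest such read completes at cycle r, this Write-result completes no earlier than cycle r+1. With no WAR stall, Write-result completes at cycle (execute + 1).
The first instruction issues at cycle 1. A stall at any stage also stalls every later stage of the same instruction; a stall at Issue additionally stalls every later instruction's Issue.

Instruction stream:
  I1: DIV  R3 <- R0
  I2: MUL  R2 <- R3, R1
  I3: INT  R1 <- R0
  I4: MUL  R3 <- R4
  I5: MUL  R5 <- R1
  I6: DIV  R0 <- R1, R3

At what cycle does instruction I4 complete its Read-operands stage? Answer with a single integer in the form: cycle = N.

cycle = 19

t=1  I1→DIV
t=2  I1 RO; I2→MUL
t=3  I3→INT
t=4  I3 RO
t=5  I3 EX
t=10  I1 EX
t=11  I1 WR R3
t=12  I2 RO
t=13  I3 WR R1
t=16  I2 EX
t=17  I2 WR R2
t=18  I4→MUL
t=19  I4 RO
t=23  I4 EX
t=24  I4 WR R3
t=25  I5→MUL
t=26  I5 RO; I6→DIV
t=27  I6 RO
t=30  I5 EX
t=31  I5 WR R5
t=35  I6 EX
t=36  I6 WR R0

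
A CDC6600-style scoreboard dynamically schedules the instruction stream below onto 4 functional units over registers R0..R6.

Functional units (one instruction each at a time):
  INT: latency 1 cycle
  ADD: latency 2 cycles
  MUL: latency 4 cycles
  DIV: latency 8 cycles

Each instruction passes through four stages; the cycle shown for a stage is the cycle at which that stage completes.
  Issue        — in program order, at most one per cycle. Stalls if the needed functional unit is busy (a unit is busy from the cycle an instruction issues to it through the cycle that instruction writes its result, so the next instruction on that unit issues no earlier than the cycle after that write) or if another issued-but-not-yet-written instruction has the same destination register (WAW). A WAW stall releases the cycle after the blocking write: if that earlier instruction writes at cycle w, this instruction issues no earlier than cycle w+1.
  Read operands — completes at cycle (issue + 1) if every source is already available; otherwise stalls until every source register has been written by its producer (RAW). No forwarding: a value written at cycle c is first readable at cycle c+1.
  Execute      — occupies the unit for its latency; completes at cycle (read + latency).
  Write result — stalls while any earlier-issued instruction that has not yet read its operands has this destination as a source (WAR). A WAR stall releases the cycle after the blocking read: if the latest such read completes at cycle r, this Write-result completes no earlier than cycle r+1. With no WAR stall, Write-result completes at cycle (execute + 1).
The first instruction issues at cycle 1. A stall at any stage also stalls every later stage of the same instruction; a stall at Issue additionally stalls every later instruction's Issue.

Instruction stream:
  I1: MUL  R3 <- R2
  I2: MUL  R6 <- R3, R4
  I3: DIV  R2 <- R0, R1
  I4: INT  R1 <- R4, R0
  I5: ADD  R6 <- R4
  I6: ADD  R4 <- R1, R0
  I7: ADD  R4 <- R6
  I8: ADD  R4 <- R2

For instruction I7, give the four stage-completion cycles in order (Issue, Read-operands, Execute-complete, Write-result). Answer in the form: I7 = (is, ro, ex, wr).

c1: I1 issues→MUL
c2: I1 reads
c6: I1 exec-done
c7: I1 writes R3
c8: I2 issues→MUL
c9: I2 reads · I3 issues→DIV
c10: I3 reads · I4 issues→INT
c11: I4 reads
c12: I4 exec-done
c13: I2 exec-done · I4 writes R1
c14: I2 writes R6
c15: I5 issues→ADD
c16: I5 reads
c18: I3 exec-done · I5 exec-done
c19: I3 writes R2 · I5 writes R6
c20: I6 issues→ADD
c21: I6 reads
c23: I6 exec-done
c24: I6 writes R4
c25: I7 issues→ADD
c26: I7 reads
c28: I7 exec-done
c29: I7 writes R4
c30: I8 issues→ADD
c31: I8 reads
c33: I8 exec-done
c34: I8 writes R4

I7 = (25, 26, 28, 29)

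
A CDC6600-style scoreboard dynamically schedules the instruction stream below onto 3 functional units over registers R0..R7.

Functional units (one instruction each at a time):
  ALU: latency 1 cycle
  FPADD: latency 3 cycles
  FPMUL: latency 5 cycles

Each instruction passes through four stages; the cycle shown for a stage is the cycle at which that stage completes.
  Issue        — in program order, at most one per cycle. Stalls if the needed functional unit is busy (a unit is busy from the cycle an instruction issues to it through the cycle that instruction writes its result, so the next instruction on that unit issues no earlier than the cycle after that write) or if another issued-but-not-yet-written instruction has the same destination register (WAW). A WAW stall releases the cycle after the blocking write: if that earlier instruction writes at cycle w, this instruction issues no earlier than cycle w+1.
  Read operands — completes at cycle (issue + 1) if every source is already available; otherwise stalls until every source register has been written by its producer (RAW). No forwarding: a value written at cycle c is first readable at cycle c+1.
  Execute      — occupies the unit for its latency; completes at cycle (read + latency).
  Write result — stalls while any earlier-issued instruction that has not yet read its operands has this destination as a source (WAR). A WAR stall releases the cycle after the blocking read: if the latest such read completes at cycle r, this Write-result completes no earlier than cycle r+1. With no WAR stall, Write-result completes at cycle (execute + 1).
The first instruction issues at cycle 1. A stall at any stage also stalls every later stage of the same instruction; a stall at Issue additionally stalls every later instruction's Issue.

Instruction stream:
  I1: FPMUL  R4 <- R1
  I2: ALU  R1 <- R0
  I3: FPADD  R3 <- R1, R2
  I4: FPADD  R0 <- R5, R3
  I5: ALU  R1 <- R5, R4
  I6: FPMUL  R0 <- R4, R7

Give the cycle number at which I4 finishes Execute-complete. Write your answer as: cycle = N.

I1: IS=1 RO=2 EX=7 WR=8
I2: IS=2 RO=3 EX=4 WR=5
I3: IS=3 RO=6 EX=9 WR=10  [RAW R1: wait I2 write@5]
I4: IS=11 RO=12 EX=15 WR=16  [struct: FPADD busy until I3 writes@10]
I5: IS=12 RO=13 EX=14 WR=15
I6: IS=17 RO=18 EX=23 WR=24  [WAW R0: wait I4 write@16]

cycle = 15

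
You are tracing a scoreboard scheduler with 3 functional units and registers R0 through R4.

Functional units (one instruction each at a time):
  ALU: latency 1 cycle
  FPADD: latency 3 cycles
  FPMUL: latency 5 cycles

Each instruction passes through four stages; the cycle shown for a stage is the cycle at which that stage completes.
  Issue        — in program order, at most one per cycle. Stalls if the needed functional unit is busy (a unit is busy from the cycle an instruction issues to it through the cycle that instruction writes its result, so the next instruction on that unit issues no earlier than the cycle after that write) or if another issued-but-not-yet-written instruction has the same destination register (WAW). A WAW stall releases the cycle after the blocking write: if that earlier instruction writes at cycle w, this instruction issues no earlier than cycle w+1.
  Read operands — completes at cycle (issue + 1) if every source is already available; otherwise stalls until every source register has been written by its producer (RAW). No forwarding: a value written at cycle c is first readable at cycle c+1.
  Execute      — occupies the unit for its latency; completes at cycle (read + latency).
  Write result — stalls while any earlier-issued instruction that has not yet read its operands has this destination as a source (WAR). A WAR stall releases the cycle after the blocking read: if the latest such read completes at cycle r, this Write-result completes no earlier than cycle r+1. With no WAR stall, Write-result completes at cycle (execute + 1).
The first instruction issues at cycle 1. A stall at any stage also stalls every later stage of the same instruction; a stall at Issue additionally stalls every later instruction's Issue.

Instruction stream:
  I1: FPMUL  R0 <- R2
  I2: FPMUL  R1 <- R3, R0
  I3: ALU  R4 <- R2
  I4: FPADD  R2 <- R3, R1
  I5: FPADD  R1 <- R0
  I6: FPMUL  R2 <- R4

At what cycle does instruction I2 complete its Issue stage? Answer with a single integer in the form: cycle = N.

cycle = 9

[I1] 1/2/7/8
[I2] 9/10/15/16  (struct: FPMUL busy until I1 writes@8)
[I3] 10/11/12/13
[I4] 11/17/20/21  (RAW R1: wait I2 write@16)
[I5] 22/23/26/27  (struct: FPADD busy until I4 writes@21)
[I6] 23/24/29/30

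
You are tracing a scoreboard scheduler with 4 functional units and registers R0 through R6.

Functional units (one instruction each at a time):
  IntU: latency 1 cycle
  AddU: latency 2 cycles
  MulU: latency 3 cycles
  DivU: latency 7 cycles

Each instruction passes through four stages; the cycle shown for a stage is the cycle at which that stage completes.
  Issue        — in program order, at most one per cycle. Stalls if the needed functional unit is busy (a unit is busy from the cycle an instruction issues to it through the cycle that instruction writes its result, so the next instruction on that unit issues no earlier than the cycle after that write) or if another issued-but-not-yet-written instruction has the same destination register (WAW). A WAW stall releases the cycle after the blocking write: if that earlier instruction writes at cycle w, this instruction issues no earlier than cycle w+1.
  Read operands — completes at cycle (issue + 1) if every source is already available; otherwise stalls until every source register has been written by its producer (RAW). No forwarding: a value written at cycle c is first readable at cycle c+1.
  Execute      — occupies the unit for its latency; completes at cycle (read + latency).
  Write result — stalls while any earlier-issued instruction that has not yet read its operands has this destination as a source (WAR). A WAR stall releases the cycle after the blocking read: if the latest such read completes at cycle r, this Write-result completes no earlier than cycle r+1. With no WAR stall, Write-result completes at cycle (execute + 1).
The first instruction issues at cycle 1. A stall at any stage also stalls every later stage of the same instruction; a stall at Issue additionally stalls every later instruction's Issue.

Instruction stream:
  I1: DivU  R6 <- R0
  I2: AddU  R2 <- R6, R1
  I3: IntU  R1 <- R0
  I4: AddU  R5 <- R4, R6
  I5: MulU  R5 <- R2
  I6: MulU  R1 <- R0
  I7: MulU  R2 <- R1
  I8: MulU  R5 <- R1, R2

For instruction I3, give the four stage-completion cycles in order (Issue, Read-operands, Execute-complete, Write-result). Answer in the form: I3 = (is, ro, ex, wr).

[I1] 1/2/9/10
[I2] 2/11/13/14  (RAW R6: wait I1 write@10)
[I3] 3/4/5/12  (WAR R1: wait I2 read@11)
[I4] 15/16/18/19  (struct: AddU busy until I2 writes@14)
[I5] 20/21/24/25  (WAW R5: wait I4 write@19)
[I6] 26/27/30/31  (struct: MulU busy until I5 writes@25)
[I7] 32/33/36/37  (struct: MulU busy until I6 writes@31)
[I8] 38/39/42/43  (struct: MulU busy until I7 writes@37)

I3 = (3, 4, 5, 12)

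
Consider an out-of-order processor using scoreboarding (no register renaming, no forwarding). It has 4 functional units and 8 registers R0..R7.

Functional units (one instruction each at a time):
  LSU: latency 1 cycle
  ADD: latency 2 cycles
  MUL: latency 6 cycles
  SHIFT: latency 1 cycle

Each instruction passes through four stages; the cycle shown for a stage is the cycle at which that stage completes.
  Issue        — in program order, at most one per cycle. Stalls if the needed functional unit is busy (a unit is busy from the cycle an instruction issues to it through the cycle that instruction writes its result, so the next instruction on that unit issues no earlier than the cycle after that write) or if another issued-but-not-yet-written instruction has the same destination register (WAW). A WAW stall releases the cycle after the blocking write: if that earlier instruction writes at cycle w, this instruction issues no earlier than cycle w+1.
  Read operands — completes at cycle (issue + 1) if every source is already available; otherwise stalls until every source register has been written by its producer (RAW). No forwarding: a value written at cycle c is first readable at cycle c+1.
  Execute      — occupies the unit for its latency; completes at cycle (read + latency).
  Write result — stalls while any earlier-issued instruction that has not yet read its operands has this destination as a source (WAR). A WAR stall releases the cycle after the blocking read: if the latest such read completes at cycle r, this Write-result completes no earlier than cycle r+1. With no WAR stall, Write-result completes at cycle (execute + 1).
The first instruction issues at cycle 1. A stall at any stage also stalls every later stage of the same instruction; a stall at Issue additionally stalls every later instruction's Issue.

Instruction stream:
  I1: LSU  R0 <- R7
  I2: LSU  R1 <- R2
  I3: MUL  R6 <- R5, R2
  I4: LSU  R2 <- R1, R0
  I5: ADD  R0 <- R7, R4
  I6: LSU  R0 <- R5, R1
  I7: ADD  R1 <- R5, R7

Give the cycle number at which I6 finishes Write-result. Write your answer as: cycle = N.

cycle 1: I1 dispatched to LSU
cycle 2: I1 operands ready
cycle 3: I1 complete
cycle 4: R0←I1
cycle 5: I2 dispatched to LSU
cycle 6: I2 operands ready · I3 dispatched to MUL
cycle 7: I2 complete · I3 operands ready
cycle 8: R1←I2
cycle 9: I4 dispatched to LSU
cycle 10: I4 operands ready · I5 dispatched to ADD
cycle 11: I4 complete · I5 operands ready
cycle 12: R2←I4
cycle 13: I3 complete · I5 complete
cycle 14: R6←I3 · R0←I5
cycle 15: I6 dispatched to LSU
cycle 16: I6 operands ready · I7 dispatched to ADD
cycle 17: I6 complete · I7 operands ready
cycle 18: R0←I6
cycle 19: I7 complete
cycle 20: R1←I7

cycle = 18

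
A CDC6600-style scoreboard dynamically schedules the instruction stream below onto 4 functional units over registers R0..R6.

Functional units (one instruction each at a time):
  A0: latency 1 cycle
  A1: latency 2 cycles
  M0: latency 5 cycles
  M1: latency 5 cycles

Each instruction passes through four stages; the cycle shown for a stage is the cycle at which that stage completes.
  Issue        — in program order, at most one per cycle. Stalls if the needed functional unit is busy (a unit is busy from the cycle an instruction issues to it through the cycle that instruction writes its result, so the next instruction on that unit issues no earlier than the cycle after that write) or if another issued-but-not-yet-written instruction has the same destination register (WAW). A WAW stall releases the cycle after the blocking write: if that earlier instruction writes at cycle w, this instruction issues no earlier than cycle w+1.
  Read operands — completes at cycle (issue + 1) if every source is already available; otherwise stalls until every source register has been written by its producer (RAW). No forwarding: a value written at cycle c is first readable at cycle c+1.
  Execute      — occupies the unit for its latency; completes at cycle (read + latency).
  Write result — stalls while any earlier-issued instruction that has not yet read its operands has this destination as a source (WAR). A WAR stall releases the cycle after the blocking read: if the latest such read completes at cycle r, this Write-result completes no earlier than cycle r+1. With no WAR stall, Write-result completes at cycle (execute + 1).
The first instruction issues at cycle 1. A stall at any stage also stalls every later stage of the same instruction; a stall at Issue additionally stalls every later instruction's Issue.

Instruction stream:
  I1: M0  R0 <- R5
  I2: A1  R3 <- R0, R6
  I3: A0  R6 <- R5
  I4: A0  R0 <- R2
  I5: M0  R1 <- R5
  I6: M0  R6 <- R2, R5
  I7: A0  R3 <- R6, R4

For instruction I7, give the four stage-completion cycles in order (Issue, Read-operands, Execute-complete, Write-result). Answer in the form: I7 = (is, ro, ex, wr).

I7 = (21, 28, 29, 30)

c1: I1 issues→M0
c2: I1 reads, I2 issues→A1
c3: I3 issues→A0
c4: I3 reads
c5: I3 exec-done
c7: I1 exec-done
c8: I1 writes R0
c9: I2 reads
c10: I3 writes R6
c11: I2 exec-done, I4 issues→A0
c12: I2 writes R3, I4 reads, I5 issues→M0
c13: I4 exec-done, I5 reads
c14: I4 writes R0
c18: I5 exec-done
c19: I5 writes R1
c20: I6 issues→M0
c21: I6 reads, I7 issues→A0
c26: I6 exec-done
c27: I6 writes R6
c28: I7 reads
c29: I7 exec-done
c30: I7 writes R3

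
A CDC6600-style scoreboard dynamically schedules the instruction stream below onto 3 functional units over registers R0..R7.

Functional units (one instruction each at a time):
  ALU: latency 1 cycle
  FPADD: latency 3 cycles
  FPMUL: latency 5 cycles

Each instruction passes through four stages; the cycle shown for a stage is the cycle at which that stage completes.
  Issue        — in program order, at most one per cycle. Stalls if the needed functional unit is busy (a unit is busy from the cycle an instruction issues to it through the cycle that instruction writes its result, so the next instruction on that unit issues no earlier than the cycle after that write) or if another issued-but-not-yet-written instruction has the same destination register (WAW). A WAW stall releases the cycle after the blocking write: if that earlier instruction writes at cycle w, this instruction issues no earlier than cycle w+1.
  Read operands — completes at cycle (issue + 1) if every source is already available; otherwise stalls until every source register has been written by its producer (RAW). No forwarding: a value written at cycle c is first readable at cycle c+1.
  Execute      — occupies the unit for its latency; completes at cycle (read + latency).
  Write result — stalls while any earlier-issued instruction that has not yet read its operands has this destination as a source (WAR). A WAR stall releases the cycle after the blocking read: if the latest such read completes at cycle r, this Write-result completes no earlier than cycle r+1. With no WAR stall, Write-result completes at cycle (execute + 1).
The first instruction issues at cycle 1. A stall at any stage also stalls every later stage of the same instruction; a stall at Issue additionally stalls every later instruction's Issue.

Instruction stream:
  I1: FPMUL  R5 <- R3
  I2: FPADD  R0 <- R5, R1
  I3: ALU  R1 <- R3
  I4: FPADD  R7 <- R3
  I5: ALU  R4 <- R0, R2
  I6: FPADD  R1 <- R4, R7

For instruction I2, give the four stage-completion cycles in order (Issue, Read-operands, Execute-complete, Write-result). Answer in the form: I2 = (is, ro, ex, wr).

t=1  issue I1 (FPMUL)
t=2  I1 read-ops | issue I2 (FPADD)
t=3  issue I3 (ALU)
t=4  I3 read-ops
t=5  I3 finished on ALU
t=7  I1 finished on FPMUL
t=8  I1→R5
t=9  I2 read-ops
t=10  I3→R1
t=12  I2 finished on FPADD
t=13  I2→R0
t=14  issue I4 (FPADD)
t=15  I4 read-ops | issue I5 (ALU)
t=16  I5 read-ops
t=17  I5 finished on ALU
t=18  I4 finished on FPADD | I5→R4
t=19  I4→R7
t=20  issue I6 (FPADD)
t=21  I6 read-ops
t=24  I6 finished on FPADD
t=25  I6→R1

I2 = (2, 9, 12, 13)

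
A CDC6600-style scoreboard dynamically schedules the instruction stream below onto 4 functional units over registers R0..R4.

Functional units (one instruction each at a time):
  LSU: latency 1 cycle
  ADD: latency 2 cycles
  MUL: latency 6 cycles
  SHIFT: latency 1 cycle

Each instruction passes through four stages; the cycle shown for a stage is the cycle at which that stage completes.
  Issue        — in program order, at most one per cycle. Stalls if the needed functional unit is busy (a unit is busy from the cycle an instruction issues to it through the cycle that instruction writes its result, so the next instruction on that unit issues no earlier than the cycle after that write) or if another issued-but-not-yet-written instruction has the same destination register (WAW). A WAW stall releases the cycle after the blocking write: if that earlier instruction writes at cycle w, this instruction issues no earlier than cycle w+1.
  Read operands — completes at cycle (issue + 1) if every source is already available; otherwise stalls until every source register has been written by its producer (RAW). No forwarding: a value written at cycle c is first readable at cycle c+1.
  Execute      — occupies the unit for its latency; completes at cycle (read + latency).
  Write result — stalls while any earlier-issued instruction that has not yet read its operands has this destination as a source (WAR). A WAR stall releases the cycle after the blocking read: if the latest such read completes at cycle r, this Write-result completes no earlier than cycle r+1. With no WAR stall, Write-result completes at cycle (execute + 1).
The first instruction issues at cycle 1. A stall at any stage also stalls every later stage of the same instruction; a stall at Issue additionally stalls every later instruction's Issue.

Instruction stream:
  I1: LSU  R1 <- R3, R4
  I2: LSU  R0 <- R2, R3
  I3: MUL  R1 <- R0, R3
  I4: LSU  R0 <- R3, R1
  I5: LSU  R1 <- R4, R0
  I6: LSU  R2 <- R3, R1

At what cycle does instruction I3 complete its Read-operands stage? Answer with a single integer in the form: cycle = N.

I1  is:1  ro:2  ex:3  wr:4
I2  is:5  ro:6  ex:7  wr:8  — struct: LSU busy until I1 writes@4
I3  is:6  ro:9  ex:15  wr:16  — RAW R0: wait I2 write@8
I4  is:9  ro:17  ex:18  wr:19  — struct: LSU busy until I2 writes@8, RAW R1: wait I3 write@16
I5  is:20  ro:21  ex:22  wr:23  — struct: LSU busy until I4 writes@19
I6  is:24  ro:25  ex:26  wr:27  — struct: LSU busy until I5 writes@23

cycle = 9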